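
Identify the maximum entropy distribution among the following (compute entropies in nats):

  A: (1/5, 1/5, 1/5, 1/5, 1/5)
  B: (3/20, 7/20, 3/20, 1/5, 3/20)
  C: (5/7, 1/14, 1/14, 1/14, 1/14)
A

For a discrete distribution over n outcomes, entropy is maximized by the uniform distribution.

Computing entropies:
H(A) = 1.6094 nats
H(B) = 1.5430 nats
H(C) = 0.9944 nats

The uniform distribution (where all probabilities equal 1/5) achieves the maximum entropy of log_e(5) = 1.6094 nats.

Distribution A has the highest entropy.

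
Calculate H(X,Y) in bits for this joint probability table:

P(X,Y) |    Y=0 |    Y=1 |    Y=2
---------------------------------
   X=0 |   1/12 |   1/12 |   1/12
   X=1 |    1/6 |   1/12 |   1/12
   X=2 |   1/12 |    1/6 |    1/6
3.0850 bits

Joint entropy is H(X,Y) = -Σ_{x,y} p(x,y) log p(x,y).

Summing over all non-zero entries:
H(X,Y) = -[1/12·log_2(1/12) + 1/12·log_2(1/12) + 1/12·log_2(1/12) + 1/6·log_2(1/6) + 1/12·log_2(1/12) + 1/12·log_2(1/12) + 1/12·log_2(1/12) + 1/6·log_2(1/6) + 1/6·log_2(1/6)]
H(X,Y) = 3.0850 bits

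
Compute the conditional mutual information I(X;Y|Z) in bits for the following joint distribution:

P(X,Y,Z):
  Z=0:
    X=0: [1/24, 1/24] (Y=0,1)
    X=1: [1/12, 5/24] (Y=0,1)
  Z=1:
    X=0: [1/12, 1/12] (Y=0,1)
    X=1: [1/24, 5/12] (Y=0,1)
0.0924 bits

Conditional mutual information: I(X;Y|Z) = H(X|Z) + H(Y|Z) - H(X,Y|Z)

H(Z) = 0.9544
H(X,Z) = 1.7639 → H(X|Z) = 0.8095
H(Y,Z) = 1.7500 → H(Y|Z) = 0.7956
H(X,Y,Z) = 2.4671 → H(X,Y|Z) = 1.5127

I(X;Y|Z) = 0.8095 + 0.7956 - 1.5127 = 0.0924 bits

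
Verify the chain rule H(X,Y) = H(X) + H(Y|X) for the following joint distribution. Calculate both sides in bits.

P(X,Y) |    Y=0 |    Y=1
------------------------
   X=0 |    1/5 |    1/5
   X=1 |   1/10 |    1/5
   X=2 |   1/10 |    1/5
H(X,Y) = 2.5219, H(X) = 1.5710, H(Y|X) = 0.9510 (all in bits)

Chain rule: H(X,Y) = H(X) + H(Y|X)

Left side — joint entropy directly:
H(X,Y) = -Σ p(x,y) log p(x,y) = 2.5219 bits

Right side — compute H(Y|X) from the conditional distributions:
P(X) = (2/5, 3/10, 3/10), so H(X) = 1.5710 bits
H(Y|X) = Σ_x P(X=x) · H(Y|X=x):
  P(Y|X=0) = (1/2, 1/2), H(Y|X=0) = 1.0000, weight P(X=0) = 2/5
  P(Y|X=1) = (1/3, 2/3), H(Y|X=1) = 0.9183, weight P(X=1) = 3/10
  P(Y|X=2) = (1/3, 2/3), H(Y|X=2) = 0.9183, weight P(X=2) = 3/10
H(Y|X) = 0.9510 bits

H(X) + H(Y|X) = 1.5710 + 0.9510 = 2.5219 bits

Both sides equal 2.5219 bits. ✓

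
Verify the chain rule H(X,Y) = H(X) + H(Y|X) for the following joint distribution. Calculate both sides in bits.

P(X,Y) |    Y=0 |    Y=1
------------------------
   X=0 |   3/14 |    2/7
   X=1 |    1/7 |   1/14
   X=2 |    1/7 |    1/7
H(X,Y) = 2.4677, H(X) = 1.4926, H(Y|X) = 0.9751 (all in bits)

Chain rule: H(X,Y) = H(X) + H(Y|X)

Left side — joint entropy directly:
H(X,Y) = -Σ p(x,y) log p(x,y) = 2.4677 bits

Right side — compute H(Y|X) from the conditional distributions:
P(X) = (1/2, 3/14, 2/7), so H(X) = 1.4926 bits
H(Y|X) = Σ_x P(X=x) · H(Y|X=x):
  P(Y|X=0) = (3/7, 4/7), H(Y|X=0) = 0.9852, weight P(X=0) = 1/2
  P(Y|X=1) = (2/3, 1/3), H(Y|X=1) = 0.9183, weight P(X=1) = 3/14
  P(Y|X=2) = (1/2, 1/2), H(Y|X=2) = 1.0000, weight P(X=2) = 2/7
H(Y|X) = 0.9751 bits

H(X) + H(Y|X) = 1.4926 + 0.9751 = 2.4677 bits

Both sides equal 2.4677 bits. ✓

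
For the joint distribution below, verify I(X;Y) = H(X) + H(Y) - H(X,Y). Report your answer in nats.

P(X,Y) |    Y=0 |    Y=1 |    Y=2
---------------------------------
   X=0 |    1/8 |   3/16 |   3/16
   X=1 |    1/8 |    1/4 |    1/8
I(X;Y) = 0.0108 nats

Mutual information has multiple equivalent forms:
- I(X;Y) = H(X) - H(X|Y)
- I(X;Y) = H(Y) - H(Y|X)
- I(X;Y) = H(X) + H(Y) - H(X,Y)

Computing all quantities:
H(X) = 0.6931, H(Y) = 1.0717, H(X,Y) = 1.7541
H(X|Y) = 0.6824, H(Y|X) = 1.0610

Verification:
H(X) - H(X|Y) = 0.6931 - 0.6824 = 0.0108
H(Y) - H(Y|X) = 1.0717 - 1.0610 = 0.0108
H(X) + H(Y) - H(X,Y) = 0.6931 + 1.0717 - 1.7541 = 0.0108

All forms give I(X;Y) = 0.0108 nats. ✓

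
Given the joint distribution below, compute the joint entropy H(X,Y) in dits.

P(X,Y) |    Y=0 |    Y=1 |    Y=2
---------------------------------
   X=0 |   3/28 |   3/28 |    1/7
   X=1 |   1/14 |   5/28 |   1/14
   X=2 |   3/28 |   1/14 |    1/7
0.9325 dits

Joint entropy is H(X,Y) = -Σ_{x,y} p(x,y) log p(x,y).

Summing over all non-zero entries:
H(X,Y) = -[3/28·log_10(3/28) + 3/28·log_10(3/28) + 1/7·log_10(1/7) + 1/14·log_10(1/14) + 5/28·log_10(5/28) + 1/14·log_10(1/14) + 3/28·log_10(3/28) + 1/14·log_10(1/14) + 1/7·log_10(1/7)]
H(X,Y) = 0.9325 dits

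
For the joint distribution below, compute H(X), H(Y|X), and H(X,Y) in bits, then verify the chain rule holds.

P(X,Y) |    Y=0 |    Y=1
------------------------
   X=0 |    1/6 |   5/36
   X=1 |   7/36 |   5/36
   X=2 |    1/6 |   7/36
H(X,Y) = 2.5715, H(X) = 1.5816, H(Y|X) = 0.9899 (all in bits)

Chain rule: H(X,Y) = H(X) + H(Y|X)

Left side — joint entropy directly:
H(X,Y) = -Σ p(x,y) log p(x,y) = 2.5715 bits

Right side — compute H(Y|X) from the conditional distributions:
P(X) = (11/36, 1/3, 13/36), so H(X) = 1.5816 bits
H(Y|X) = Σ_x P(X=x) · H(Y|X=x):
  P(Y|X=0) = (6/11, 5/11), H(Y|X=0) = 0.9940, weight P(X=0) = 11/36
  P(Y|X=1) = (7/12, 5/12), H(Y|X=1) = 0.9799, weight P(X=1) = 1/3
  P(Y|X=2) = (6/13, 7/13), H(Y|X=2) = 0.9957, weight P(X=2) = 13/36
H(Y|X) = 0.9899 bits

H(X) + H(Y|X) = 1.5816 + 0.9899 = 2.5715 bits

Both sides equal 2.5715 bits. ✓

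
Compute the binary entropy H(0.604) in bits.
0.9686 bits

The binary entropy function is:
H(p) = -p log(p) - (1-p) log(1-p)

H(0.604) = -0.604 × log_2(0.604) - 0.396 × log_2(0.396)
H(0.604) = 0.9686 bits

Note: Binary entropy is maximized at p=0.5 (H=1 bit) and minimized at p=0 or p=1 (H=0).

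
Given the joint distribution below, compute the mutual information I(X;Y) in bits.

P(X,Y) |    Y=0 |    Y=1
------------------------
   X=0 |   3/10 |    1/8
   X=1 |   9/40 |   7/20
0.0715 bits

Mutual information: I(X;Y) = H(X) + H(Y) - H(X,Y)

Marginals:
P(X) = (17/40, 23/40), H(X) = 0.9837 bits
P(Y) = (21/40, 19/40), H(Y) = 0.9982 bits

Joint entropy: H(X,Y) = 1.9104 bits

I(X;Y) = 0.9837 + 0.9982 - 1.9104 = 0.0715 bits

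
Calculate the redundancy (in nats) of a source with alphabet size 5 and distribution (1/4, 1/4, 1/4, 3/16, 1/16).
0.0826 nats

Redundancy measures how far a source is from maximum entropy:
R = H_max - H(X)

Maximum entropy for 5 symbols: H_max = log_e(5) = 1.6094 nats
Actual entropy: H(X) = 1.5269 nats
Redundancy: R = 1.6094 - 1.5269 = 0.0826 nats

This redundancy represents potential for compression: the source could be compressed by 0.0826 nats per symbol.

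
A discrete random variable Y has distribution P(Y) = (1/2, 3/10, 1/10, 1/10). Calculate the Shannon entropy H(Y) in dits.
0.5074 dits

Shannon entropy is H(X) = -Σ p(x) log p(x).

For P = (1/2, 3/10, 1/10, 1/10):
H = -1/2 × log_10(1/2) -3/10 × log_10(3/10) -1/10 × log_10(1/10) -1/10 × log_10(1/10)
H = 0.5074 dits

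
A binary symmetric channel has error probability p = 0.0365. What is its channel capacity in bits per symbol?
0.7740 bits

For a binary symmetric channel (BSC) with error probability p:
Capacity C = 1 - H(p) bits per symbol

where H(p) = -p log₂(p) - (1-p) log₂(1-p) is the binary entropy function.

H(0.0365) = 0.2260 bits
C = 1 - 0.2260 = 0.7740 bits per symbol

This means we can reliably transmit up to 0.7740 bits of information per channel use.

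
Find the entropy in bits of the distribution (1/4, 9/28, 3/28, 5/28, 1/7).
2.2165 bits

Shannon entropy is H(X) = -Σ p(x) log p(x).

For P = (1/4, 9/28, 3/28, 5/28, 1/7):
H = -1/4 × log_2(1/4) -9/28 × log_2(9/28) -3/28 × log_2(3/28) -5/28 × log_2(5/28) -1/7 × log_2(1/7)
H = 2.2165 bits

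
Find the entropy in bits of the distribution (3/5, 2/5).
0.9710 bits

Shannon entropy is H(X) = -Σ p(x) log p(x).

For P = (3/5, 2/5):
H = -3/5 × log_2(3/5) -2/5 × log_2(2/5)
H = 0.9710 bits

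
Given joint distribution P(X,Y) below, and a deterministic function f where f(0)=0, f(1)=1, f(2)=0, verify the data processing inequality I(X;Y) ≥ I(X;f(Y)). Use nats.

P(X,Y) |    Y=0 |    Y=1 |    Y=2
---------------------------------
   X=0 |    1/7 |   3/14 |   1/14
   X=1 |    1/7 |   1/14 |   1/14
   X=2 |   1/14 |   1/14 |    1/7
I(X;Y) = 0.0658, I(X;f(Y)) = 0.0334, inequality holds: 0.0658 ≥ 0.0334

Data Processing Inequality: For any Markov chain X → Y → Z, we have I(X;Y) ≥ I(X;Z).

Here Z = f(Y) is a deterministic function of Y, forming X → Y → Z.

Original I(X;Y) = 0.0658 nats

After applying f:
P(X,Z) where Z=f(Y):
- P(X,Z=0) = P(X,Y=0) + P(X,Y=2)
- P(X,Z=1) = P(X,Y=1)

I(X;Z) = I(X;f(Y)) = 0.0334 nats

Verification: 0.0658 ≥ 0.0334 ✓

Information cannot be created by processing; the function f can only lose information about X.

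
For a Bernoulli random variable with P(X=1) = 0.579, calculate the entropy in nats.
0.6806 nats

The binary entropy function is:
H(p) = -p log(p) - (1-p) log(1-p)

H(0.579) = -0.579 × log_e(0.579) - 0.421 × log_e(0.421)
H(0.579) = 0.6806 nats

Note: Binary entropy is maximized at p=0.5 (H=1 bit) and minimized at p=0 or p=1 (H=0).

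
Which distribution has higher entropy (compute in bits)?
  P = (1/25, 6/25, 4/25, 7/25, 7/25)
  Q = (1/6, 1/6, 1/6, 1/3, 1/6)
Q

Computing entropies in bits:
H(P) = 2.1313
H(Q) = 2.2516

Distribution Q has higher entropy.

Intuition: The distribution closer to uniform (more spread out) has higher entropy.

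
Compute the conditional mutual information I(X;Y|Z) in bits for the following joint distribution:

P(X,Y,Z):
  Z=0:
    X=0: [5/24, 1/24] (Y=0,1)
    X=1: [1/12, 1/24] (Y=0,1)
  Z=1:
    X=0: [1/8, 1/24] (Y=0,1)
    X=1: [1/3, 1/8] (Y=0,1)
0.0095 bits

Conditional mutual information: I(X;Y|Z) = H(X|Z) + H(Y|Z) - H(X,Y|Z)

H(Z) = 0.9544
H(X,Z) = 1.8217 → H(X|Z) = 0.8673
H(Y,Z) = 1.7639 → H(Y|Z) = 0.8095
H(X,Y,Z) = 2.6217 → H(X,Y|Z) = 1.6672

I(X;Y|Z) = 0.8673 + 0.8095 - 1.6672 = 0.0095 bits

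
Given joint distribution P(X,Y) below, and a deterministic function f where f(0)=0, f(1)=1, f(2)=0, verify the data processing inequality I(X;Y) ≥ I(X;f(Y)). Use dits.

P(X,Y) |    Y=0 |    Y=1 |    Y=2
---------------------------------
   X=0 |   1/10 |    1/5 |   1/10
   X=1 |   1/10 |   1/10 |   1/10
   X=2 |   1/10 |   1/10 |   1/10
I(X;Y) = 0.0060, I(X;f(Y)) = 0.0060, inequality holds: 0.0060 ≥ 0.0060

Data Processing Inequality: For any Markov chain X → Y → Z, we have I(X;Y) ≥ I(X;Z).

Here Z = f(Y) is a deterministic function of Y, forming X → Y → Z.

Original I(X;Y) = 0.0060 dits

After applying f:
P(X,Z) where Z=f(Y):
- P(X,Z=0) = P(X,Y=0) + P(X,Y=2)
- P(X,Z=1) = P(X,Y=1)

I(X;Z) = I(X;f(Y)) = 0.0060 dits

Verification: 0.0060 ≥ 0.0060 ✓

Information cannot be created by processing; the function f can only lose information about X.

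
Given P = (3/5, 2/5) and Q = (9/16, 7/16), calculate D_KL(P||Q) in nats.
0.0029 nats

KL divergence: D_KL(P||Q) = Σ p(x) log(p(x)/q(x))

Computing term by term:
  x=0: 3/5 × log_e[(3/5)/(9/16)] = 3/5 × 0.0645 = 0.0387
  x=1: 2/5 × log_e[(2/5)/(7/16)] = 2/5 × -0.0896 = -0.0358

D_KL(P||Q) = 0.0029 nats

Note: KL divergence is always non-negative and equals 0 iff P = Q.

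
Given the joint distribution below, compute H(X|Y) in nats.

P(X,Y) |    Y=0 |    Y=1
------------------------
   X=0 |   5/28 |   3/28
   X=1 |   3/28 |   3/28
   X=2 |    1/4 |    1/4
1.0281 nats

Using the chain rule: H(X|Y) = H(X,Y) - H(Y)

First, compute H(X,Y) = 1.7187 nats

Marginal P(Y) = (15/28, 13/28)
H(Y) = 0.6906 nats

H(X|Y) = H(X,Y) - H(Y) = 1.7187 - 0.6906 = 1.0281 nats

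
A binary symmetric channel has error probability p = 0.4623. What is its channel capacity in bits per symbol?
0.0041 bits

For a binary symmetric channel (BSC) with error probability p:
Capacity C = 1 - H(p) bits per symbol

where H(p) = -p log₂(p) - (1-p) log₂(1-p) is the binary entropy function.

H(0.4623) = 0.9959 bits
C = 1 - 0.9959 = 0.0041 bits per symbol

This means we can reliably transmit up to 0.0041 bits of information per channel use.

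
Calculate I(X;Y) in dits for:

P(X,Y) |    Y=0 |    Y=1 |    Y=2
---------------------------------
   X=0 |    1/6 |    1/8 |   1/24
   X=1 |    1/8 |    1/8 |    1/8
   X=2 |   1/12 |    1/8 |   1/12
0.0133 dits

Mutual information: I(X;Y) = H(X) + H(Y) - H(X,Y)

Marginals:
P(X) = (1/3, 3/8, 7/24), H(X) = 0.4749 dits
P(Y) = (3/8, 3/8, 1/4), H(Y) = 0.4700 dits

Joint entropy: H(X,Y) = 0.9315 dits

I(X;Y) = 0.4749 + 0.4700 - 0.9315 = 0.0133 dits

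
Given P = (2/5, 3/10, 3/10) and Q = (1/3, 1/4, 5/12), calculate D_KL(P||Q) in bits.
0.0419 bits

KL divergence: D_KL(P||Q) = Σ p(x) log(p(x)/q(x))

Computing term by term:
  x=0: 2/5 × log_2[(2/5)/(1/3)] = 2/5 × 0.2630 = 0.1052
  x=1: 3/10 × log_2[(3/10)/(1/4)] = 3/10 × 0.2630 = 0.0789
  x=2: 3/10 × log_2[(3/10)/(5/12)] = 3/10 × -0.4739 = -0.1422

D_KL(P||Q) = 0.0419 bits

Note: KL divergence is always non-negative and equals 0 iff P = Q.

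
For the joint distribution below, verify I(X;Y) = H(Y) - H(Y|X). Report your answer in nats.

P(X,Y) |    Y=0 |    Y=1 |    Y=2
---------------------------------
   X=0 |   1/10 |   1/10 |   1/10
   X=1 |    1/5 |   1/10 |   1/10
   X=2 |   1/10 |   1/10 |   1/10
I(X;Y) = 0.0138 nats

Mutual information has multiple equivalent forms:
- I(X;Y) = H(X) - H(X|Y)
- I(X;Y) = H(Y) - H(Y|X)
- I(X;Y) = H(X) + H(Y) - H(X,Y)

Computing all quantities:
H(X) = 1.0889, H(Y) = 1.0889, H(X,Y) = 2.1640
H(X|Y) = 1.0751, H(Y|X) = 1.0751

Verification:
H(X) - H(X|Y) = 1.0889 - 1.0751 = 0.0138
H(Y) - H(Y|X) = 1.0889 - 1.0751 = 0.0138
H(X) + H(Y) - H(X,Y) = 1.0889 + 1.0889 - 2.1640 = 0.0138

All forms give I(X;Y) = 0.0138 nats. ✓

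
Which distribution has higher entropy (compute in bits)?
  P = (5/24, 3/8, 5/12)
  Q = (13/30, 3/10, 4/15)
Q

Computing entropies in bits:
H(P) = 1.5284
H(Q) = 1.5524

Distribution Q has higher entropy.

Intuition: The distribution closer to uniform (more spread out) has higher entropy.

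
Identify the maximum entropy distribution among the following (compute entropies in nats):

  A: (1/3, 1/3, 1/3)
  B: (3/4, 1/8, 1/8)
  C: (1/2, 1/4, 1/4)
A

For a discrete distribution over n outcomes, entropy is maximized by the uniform distribution.

Computing entropies:
H(A) = 1.0986 nats
H(B) = 0.7356 nats
H(C) = 1.0397 nats

The uniform distribution (where all probabilities equal 1/3) achieves the maximum entropy of log_e(3) = 1.0986 nats.

Distribution A has the highest entropy.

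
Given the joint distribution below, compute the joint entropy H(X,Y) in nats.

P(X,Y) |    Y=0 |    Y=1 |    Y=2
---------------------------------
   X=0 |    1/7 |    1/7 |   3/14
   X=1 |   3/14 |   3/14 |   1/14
1.7348 nats

Joint entropy is H(X,Y) = -Σ_{x,y} p(x,y) log p(x,y).

Summing over all non-zero entries:
H(X,Y) = -[1/7·log_e(1/7) + 1/7·log_e(1/7) + 3/14·log_e(3/14) + 3/14·log_e(3/14) + 3/14·log_e(3/14) + 1/14·log_e(1/14)]
H(X,Y) = 1.7348 nats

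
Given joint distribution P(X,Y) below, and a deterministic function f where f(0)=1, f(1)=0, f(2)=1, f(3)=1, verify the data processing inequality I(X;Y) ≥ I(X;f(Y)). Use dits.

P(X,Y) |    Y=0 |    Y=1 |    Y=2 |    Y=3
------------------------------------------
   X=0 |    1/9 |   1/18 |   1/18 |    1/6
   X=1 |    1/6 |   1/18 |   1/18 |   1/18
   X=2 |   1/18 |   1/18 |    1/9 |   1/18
I(X;Y) = 0.0322, I(X;f(Y)) = 0.0008, inequality holds: 0.0322 ≥ 0.0008

Data Processing Inequality: For any Markov chain X → Y → Z, we have I(X;Y) ≥ I(X;Z).

Here Z = f(Y) is a deterministic function of Y, forming X → Y → Z.

Original I(X;Y) = 0.0322 dits

After applying f:
P(X,Z) where Z=f(Y):
- P(X,Z=0) = P(X,Y=1)
- P(X,Z=1) = P(X,Y=0) + P(X,Y=2) + P(X,Y=3)

I(X;Z) = I(X;f(Y)) = 0.0008 dits

Verification: 0.0322 ≥ 0.0008 ✓

Information cannot be created by processing; the function f can only lose information about X.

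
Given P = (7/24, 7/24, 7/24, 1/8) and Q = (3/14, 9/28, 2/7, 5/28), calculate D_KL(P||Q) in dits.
0.0100 dits

KL divergence: D_KL(P||Q) = Σ p(x) log(p(x)/q(x))

Computing term by term:
  x=0: 7/24 × log_10[(7/24)/(3/14)] = 7/24 × 0.1339 = 0.0391
  x=1: 7/24 × log_10[(7/24)/(9/28)] = 7/24 × -0.0422 = -0.0123
  x=2: 7/24 × log_10[(7/24)/(2/7)] = 7/24 × 0.0090 = 0.0026
  x=3: 1/8 × log_10[(1/8)/(5/28)] = 1/8 × -0.1549 = -0.0194

D_KL(P||Q) = 0.0100 dits

Note: KL divergence is always non-negative and equals 0 iff P = Q.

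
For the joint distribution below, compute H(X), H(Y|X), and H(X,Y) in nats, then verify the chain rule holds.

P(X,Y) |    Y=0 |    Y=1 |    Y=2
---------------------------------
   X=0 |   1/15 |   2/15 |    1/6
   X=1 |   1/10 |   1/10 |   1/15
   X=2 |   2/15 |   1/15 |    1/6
H(X,Y) = 2.1367, H(X) = 1.0882, H(Y|X) = 1.0485 (all in nats)

Chain rule: H(X,Y) = H(X) + H(Y|X)

Left side — joint entropy directly:
H(X,Y) = -Σ p(x,y) log p(x,y) = 2.1367 nats

Right side — compute H(Y|X) from the conditional distributions:
P(X) = (11/30, 4/15, 11/30), so H(X) = 1.0882 nats
H(Y|X) = Σ_x P(X=x) · H(Y|X=x):
  P(Y|X=0) = (2/11, 4/11, 5/11), H(Y|X=0) = 1.0362, weight P(X=0) = 11/30
  P(Y|X=1) = (3/8, 3/8, 1/4), H(Y|X=1) = 1.0822, weight P(X=1) = 4/15
  P(Y|X=2) = (4/11, 2/11, 5/11), H(Y|X=2) = 1.0362, weight P(X=2) = 11/30
H(Y|X) = 1.0485 nats

H(X) + H(Y|X) = 1.0882 + 1.0485 = 2.1367 nats

Both sides equal 2.1367 nats. ✓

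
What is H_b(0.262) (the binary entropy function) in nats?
0.5751 nats

The binary entropy function is:
H(p) = -p log(p) - (1-p) log(1-p)

H(0.262) = -0.262 × log_e(0.262) - 0.738 × log_e(0.738)
H(0.262) = 0.5751 nats

Note: Binary entropy is maximized at p=0.5 (H=1 bit) and minimized at p=0 or p=1 (H=0).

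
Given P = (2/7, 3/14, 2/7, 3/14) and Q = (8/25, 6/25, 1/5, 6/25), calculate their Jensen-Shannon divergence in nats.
0.0050 nats

Jensen-Shannon divergence is:
JSD(P||Q) = 0.5 × D_KL(P||M) + 0.5 × D_KL(Q||M)
where M = 0.5 × (P + Q) is the mixture distribution.

M = 0.5 × (2/7, 3/14, 2/7, 3/14) + 0.5 × (8/25, 6/25, 1/5, 6/25) = (0.302857, 0.227143, 0.242857, 0.227143)

D_KL(P||M) = 0.0048 nats
D_KL(Q||M) = 0.0052 nats

JSD(P||Q) = 0.5 × 0.0048 + 0.5 × 0.0052 = 0.0050 nats

Unlike KL divergence, JSD is symmetric and bounded: 0 ≤ JSD ≤ log(2).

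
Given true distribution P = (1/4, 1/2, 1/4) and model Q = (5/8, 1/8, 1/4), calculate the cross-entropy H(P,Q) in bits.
2.1695 bits

Cross-entropy: H(P,Q) = -Σ p(x) log q(x)

Alternatively: H(P,Q) = H(P) + D_KL(P||Q)
H(P) = 1.5000 bits
D_KL(P||Q) = 0.6695 bits

H(P,Q) = 1.5000 + 0.6695 = 2.1695 bits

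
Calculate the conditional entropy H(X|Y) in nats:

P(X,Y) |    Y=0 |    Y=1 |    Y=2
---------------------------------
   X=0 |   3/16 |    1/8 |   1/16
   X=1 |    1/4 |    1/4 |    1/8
0.6568 nats

Using the chain rule: H(X|Y) = H(X,Y) - H(Y)

First, compute H(X,Y) = 1.7002 nats

Marginal P(Y) = (7/16, 3/8, 3/16)
H(Y) = 1.0434 nats

H(X|Y) = H(X,Y) - H(Y) = 1.7002 - 1.0434 = 0.6568 nats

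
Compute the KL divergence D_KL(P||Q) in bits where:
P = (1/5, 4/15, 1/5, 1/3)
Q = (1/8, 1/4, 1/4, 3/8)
0.0394 bits

KL divergence: D_KL(P||Q) = Σ p(x) log(p(x)/q(x))

Computing term by term:
  x=0: 1/5 × log_2[(1/5)/(1/8)] = 1/5 × 0.6781 = 0.1356
  x=1: 4/15 × log_2[(4/15)/(1/4)] = 4/15 × 0.0931 = 0.0248
  x=2: 1/5 × log_2[(1/5)/(1/4)] = 1/5 × -0.3219 = -0.0644
  x=3: 1/3 × log_2[(1/3)/(3/8)] = 1/3 × -0.1699 = -0.0566

D_KL(P||Q) = 0.0394 bits

Note: KL divergence is always non-negative and equals 0 iff P = Q.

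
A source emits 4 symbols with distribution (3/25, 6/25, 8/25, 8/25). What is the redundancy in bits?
0.0867 bits

Redundancy measures how far a source is from maximum entropy:
R = H_max - H(X)

Maximum entropy for 4 symbols: H_max = log_2(4) = 2.0000 bits
Actual entropy: H(X) = 1.9133 bits
Redundancy: R = 2.0000 - 1.9133 = 0.0867 bits

This redundancy represents potential for compression: the source could be compressed by 0.0867 bits per symbol.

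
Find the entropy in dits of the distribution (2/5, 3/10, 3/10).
0.4729 dits

Shannon entropy is H(X) = -Σ p(x) log p(x).

For P = (2/5, 3/10, 3/10):
H = -2/5 × log_10(2/5) -3/10 × log_10(3/10) -3/10 × log_10(3/10)
H = 0.4729 dits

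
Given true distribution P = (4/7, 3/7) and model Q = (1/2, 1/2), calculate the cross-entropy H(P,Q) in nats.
0.6931 nats

Cross-entropy: H(P,Q) = -Σ p(x) log q(x)

Alternatively: H(P,Q) = H(P) + D_KL(P||Q)
H(P) = 0.6829 nats
D_KL(P||Q) = 0.0102 nats

H(P,Q) = 0.6829 + 0.0102 = 0.6931 nats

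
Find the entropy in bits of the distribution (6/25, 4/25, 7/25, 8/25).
1.9574 bits

Shannon entropy is H(X) = -Σ p(x) log p(x).

For P = (6/25, 4/25, 7/25, 8/25):
H = -6/25 × log_2(6/25) -4/25 × log_2(4/25) -7/25 × log_2(7/25) -8/25 × log_2(8/25)
H = 1.9574 bits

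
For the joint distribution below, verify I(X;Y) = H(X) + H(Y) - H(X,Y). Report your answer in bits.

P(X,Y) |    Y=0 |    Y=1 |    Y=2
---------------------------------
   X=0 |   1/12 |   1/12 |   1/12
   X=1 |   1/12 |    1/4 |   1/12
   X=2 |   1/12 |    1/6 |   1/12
I(X;Y) = 0.0325 bits

Mutual information has multiple equivalent forms:
- I(X;Y) = H(X) - H(X|Y)
- I(X;Y) = H(Y) - H(Y|X)
- I(X;Y) = H(X) + H(Y) - H(X,Y)

Computing all quantities:
H(X) = 1.5546, H(Y) = 1.5000, H(X,Y) = 3.0221
H(X|Y) = 1.5221, H(Y|X) = 1.4675

Verification:
H(X) - H(X|Y) = 1.5546 - 1.5221 = 0.0325
H(Y) - H(Y|X) = 1.5000 - 1.4675 = 0.0325
H(X) + H(Y) - H(X,Y) = 1.5546 + 1.5000 - 3.0221 = 0.0325

All forms give I(X;Y) = 0.0325 bits. ✓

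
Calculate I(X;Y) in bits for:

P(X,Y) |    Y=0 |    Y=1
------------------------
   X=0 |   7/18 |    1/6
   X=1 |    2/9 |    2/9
0.0300 bits

Mutual information: I(X;Y) = H(X) + H(Y) - H(X,Y)

Marginals:
P(X) = (5/9, 4/9), H(X) = 0.9911 bits
P(Y) = (11/18, 7/18), H(Y) = 0.9641 bits

Joint entropy: H(X,Y) = 1.9251 bits

I(X;Y) = 0.9911 + 0.9641 - 1.9251 = 0.0300 bits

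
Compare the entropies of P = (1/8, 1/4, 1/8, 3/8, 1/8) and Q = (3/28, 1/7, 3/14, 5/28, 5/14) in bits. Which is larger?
Q

Computing entropies in bits:
H(P) = 2.1556
H(Q) = 2.1969

Distribution Q has higher entropy.

Intuition: The distribution closer to uniform (more spread out) has higher entropy.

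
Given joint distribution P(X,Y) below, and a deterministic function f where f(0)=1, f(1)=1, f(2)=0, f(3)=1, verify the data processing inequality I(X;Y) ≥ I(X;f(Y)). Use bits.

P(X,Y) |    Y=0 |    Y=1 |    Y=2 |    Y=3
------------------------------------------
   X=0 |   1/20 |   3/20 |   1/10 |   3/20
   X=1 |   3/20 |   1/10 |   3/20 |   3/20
I(X;Y) = 0.0450, I(X;f(Y)) = 0.0024, inequality holds: 0.0450 ≥ 0.0024

Data Processing Inequality: For any Markov chain X → Y → Z, we have I(X;Y) ≥ I(X;Z).

Here Z = f(Y) is a deterministic function of Y, forming X → Y → Z.

Original I(X;Y) = 0.0450 bits

After applying f:
P(X,Z) where Z=f(Y):
- P(X,Z=0) = P(X,Y=2)
- P(X,Z=1) = P(X,Y=0) + P(X,Y=1) + P(X,Y=3)

I(X;Z) = I(X;f(Y)) = 0.0024 bits

Verification: 0.0450 ≥ 0.0024 ✓

Information cannot be created by processing; the function f can only lose information about X.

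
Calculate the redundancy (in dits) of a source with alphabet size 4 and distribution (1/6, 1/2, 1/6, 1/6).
0.0625 dits

Redundancy measures how far a source is from maximum entropy:
R = H_max - H(X)

Maximum entropy for 4 symbols: H_max = log_10(4) = 0.6021 dits
Actual entropy: H(X) = 0.5396 dits
Redundancy: R = 0.6021 - 0.5396 = 0.0625 dits

This redundancy represents potential for compression: the source could be compressed by 0.0625 dits per symbol.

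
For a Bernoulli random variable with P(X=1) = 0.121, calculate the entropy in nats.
0.3689 nats

The binary entropy function is:
H(p) = -p log(p) - (1-p) log(1-p)

H(0.121) = -0.121 × log_e(0.121) - 0.879 × log_e(0.879)
H(0.121) = 0.3689 nats

Note: Binary entropy is maximized at p=0.5 (H=1 bit) and minimized at p=0 or p=1 (H=0).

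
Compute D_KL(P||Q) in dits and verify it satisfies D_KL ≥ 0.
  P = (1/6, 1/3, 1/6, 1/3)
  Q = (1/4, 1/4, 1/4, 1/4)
0.0246 dits

KL divergence satisfies the Gibbs inequality: D_KL(P||Q) ≥ 0 for all distributions P, Q.

D_KL(P||Q) = Σ p(x) log(p(x)/q(x))
Term by term:
  x=0: 1/6 × log_10[(1/6)/(1/4)] = -0.0293
  x=1: 1/3 × log_10[(1/3)/(1/4)] = 0.0416
  x=2: 1/6 × log_10[(1/6)/(1/4)] = -0.0293
  x=3: 1/3 × log_10[(1/3)/(1/4)] = 0.0416
D_KL(P||Q) = 0.0246 dits

D_KL(P||Q) = 0.0246 ≥ 0 ✓

This non-negativity is a fundamental property: relative entropy cannot be negative because it measures how different Q is from P.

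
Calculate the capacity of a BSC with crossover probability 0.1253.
0.4556 bits

For a binary symmetric channel (BSC) with error probability p:
Capacity C = 1 - H(p) bits per symbol

where H(p) = -p log₂(p) - (1-p) log₂(1-p) is the binary entropy function.

H(0.1253) = 0.5444 bits
C = 1 - 0.5444 = 0.4556 bits per symbol

This means we can reliably transmit up to 0.4556 bits of information per channel use.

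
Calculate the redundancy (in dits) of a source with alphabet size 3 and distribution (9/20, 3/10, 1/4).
0.0137 dits

Redundancy measures how far a source is from maximum entropy:
R = H_max - H(X)

Maximum entropy for 3 symbols: H_max = log_10(3) = 0.4771 dits
Actual entropy: H(X) = 0.4634 dits
Redundancy: R = 0.4771 - 0.4634 = 0.0137 dits

This redundancy represents potential for compression: the source could be compressed by 0.0137 dits per symbol.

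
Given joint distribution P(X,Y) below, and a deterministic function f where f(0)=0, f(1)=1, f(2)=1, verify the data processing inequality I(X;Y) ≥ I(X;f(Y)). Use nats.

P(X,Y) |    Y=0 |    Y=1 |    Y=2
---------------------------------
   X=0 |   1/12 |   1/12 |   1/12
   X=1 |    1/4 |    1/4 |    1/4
I(X;Y) = 0.0000, I(X;f(Y)) = 0.0000, inequality holds: 0.0000 ≥ 0.0000

Data Processing Inequality: For any Markov chain X → Y → Z, we have I(X;Y) ≥ I(X;Z).

Here Z = f(Y) is a deterministic function of Y, forming X → Y → Z.

Original I(X;Y) = 0.0000 nats

After applying f:
P(X,Z) where Z=f(Y):
- P(X,Z=0) = P(X,Y=0)
- P(X,Z=1) = P(X,Y=1) + P(X,Y=2)

I(X;Z) = I(X;f(Y)) = 0.0000 nats

Verification: 0.0000 ≥ 0.0000 ✓

Information cannot be created by processing; the function f can only lose information about X.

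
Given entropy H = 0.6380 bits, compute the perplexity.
1.5562

Perplexity is 2^H (or exp(H) for natural log).

H = 0.6380 bits
Perplexity = 2^0.6380 = 1.5562

Interpretation: The model's uncertainty is equivalent to choosing uniformly among 1.6 options.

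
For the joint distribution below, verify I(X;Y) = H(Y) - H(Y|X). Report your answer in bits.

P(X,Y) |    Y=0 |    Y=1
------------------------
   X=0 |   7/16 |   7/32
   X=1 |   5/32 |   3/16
I(X;Y) = 0.0302 bits

Mutual information has multiple equivalent forms:
- I(X;Y) = H(X) - H(X|Y)
- I(X;Y) = H(Y) - H(Y|X)
- I(X;Y) = H(X) + H(Y) - H(X,Y)

Computing all quantities:
H(X) = 0.9284, H(Y) = 0.9745, H(X,Y) = 1.8727
H(X|Y) = 0.8982, H(Y|X) = 0.9443

Verification:
H(X) - H(X|Y) = 0.9284 - 0.8982 = 0.0302
H(Y) - H(Y|X) = 0.9745 - 0.9443 = 0.0302
H(X) + H(Y) - H(X,Y) = 0.9284 + 0.9745 - 1.8727 = 0.0302

All forms give I(X;Y) = 0.0302 bits. ✓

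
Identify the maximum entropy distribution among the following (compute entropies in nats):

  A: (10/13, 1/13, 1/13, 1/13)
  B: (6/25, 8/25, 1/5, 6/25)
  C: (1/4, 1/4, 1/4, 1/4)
C

For a discrete distribution over n outcomes, entropy is maximized by the uniform distribution.

Computing entropies:
H(A) = 0.7937 nats
H(B) = 1.3715 nats
H(C) = 1.3863 nats

The uniform distribution (where all probabilities equal 1/4) achieves the maximum entropy of log_e(4) = 1.3863 nats.

Distribution C has the highest entropy.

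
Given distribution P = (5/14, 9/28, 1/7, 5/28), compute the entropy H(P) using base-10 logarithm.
0.5725 dits

Shannon entropy is H(X) = -Σ p(x) log p(x).

For P = (5/14, 9/28, 1/7, 5/28):
H = -5/14 × log_10(5/14) -9/28 × log_10(9/28) -1/7 × log_10(1/7) -5/28 × log_10(5/28)
H = 0.5725 dits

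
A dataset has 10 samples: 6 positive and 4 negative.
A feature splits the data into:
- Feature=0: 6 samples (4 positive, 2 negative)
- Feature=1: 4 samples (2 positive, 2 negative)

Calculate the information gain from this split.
0.0200 bits

Information Gain = H(Y) - H(Y|Feature)

Before split:
P(positive) = 6/10 = 0.6000
H(Y) = 0.9710 bits

After split:
Feature=0: H = 0.9183 bits (weight = 6/10)
Feature=1: H = 1.0000 bits (weight = 4/10)
H(Y|Feature) = (6/10)×0.9183 + (4/10)×1.0000 = 0.9510 bits

Information Gain = 0.9710 - 0.9510 = 0.0200 bits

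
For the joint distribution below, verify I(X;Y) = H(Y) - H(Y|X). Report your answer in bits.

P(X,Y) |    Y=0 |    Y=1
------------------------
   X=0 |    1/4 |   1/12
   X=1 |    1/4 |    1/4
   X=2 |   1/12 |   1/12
I(X;Y) = 0.0428 bits

Mutual information has multiple equivalent forms:
- I(X;Y) = H(X) - H(X|Y)
- I(X;Y) = H(Y) - H(Y|X)
- I(X;Y) = H(X) + H(Y) - H(X,Y)

Computing all quantities:
H(X) = 1.4591, H(Y) = 0.9799, H(X,Y) = 2.3962
H(X|Y) = 1.4164, H(Y|X) = 0.9371

Verification:
H(X) - H(X|Y) = 1.4591 - 1.4164 = 0.0428
H(Y) - H(Y|X) = 0.9799 - 0.9371 = 0.0428
H(X) + H(Y) - H(X,Y) = 1.4591 + 0.9799 - 2.3962 = 0.0428

All forms give I(X;Y) = 0.0428 bits. ✓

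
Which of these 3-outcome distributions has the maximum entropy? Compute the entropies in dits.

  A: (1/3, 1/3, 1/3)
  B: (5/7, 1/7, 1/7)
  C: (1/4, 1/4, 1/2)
A

For a discrete distribution over n outcomes, entropy is maximized by the uniform distribution.

Computing entropies:
H(A) = 0.4771 dits
H(B) = 0.3458 dits
H(C) = 0.4515 dits

The uniform distribution (where all probabilities equal 1/3) achieves the maximum entropy of log_10(3) = 0.4771 dits.

Distribution A has the highest entropy.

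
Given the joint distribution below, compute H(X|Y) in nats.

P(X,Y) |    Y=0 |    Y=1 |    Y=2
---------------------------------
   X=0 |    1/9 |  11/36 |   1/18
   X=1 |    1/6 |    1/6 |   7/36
0.6260 nats

Using the chain rule: H(X|Y) = H(X,Y) - H(Y)

First, compute H(X,Y) = 1.6827 nats

Marginal P(Y) = (5/18, 17/36, 1/4)
H(Y) = 1.0567 nats

H(X|Y) = H(X,Y) - H(Y) = 1.6827 - 1.0567 = 0.6260 nats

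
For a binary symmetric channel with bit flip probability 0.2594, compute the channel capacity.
0.1742 bits

For a binary symmetric channel (BSC) with error probability p:
Capacity C = 1 - H(p) bits per symbol

where H(p) = -p log₂(p) - (1-p) log₂(1-p) is the binary entropy function.

H(0.2594) = 0.8258 bits
C = 1 - 0.8258 = 0.1742 bits per symbol

This means we can reliably transmit up to 0.1742 bits of information per channel use.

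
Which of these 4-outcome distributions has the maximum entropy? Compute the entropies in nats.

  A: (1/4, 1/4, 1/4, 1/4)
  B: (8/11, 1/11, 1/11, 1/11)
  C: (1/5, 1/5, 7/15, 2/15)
A

For a discrete distribution over n outcomes, entropy is maximized by the uniform distribution.

Computing entropies:
H(A) = 1.3863 nats
H(B) = 0.8856 nats
H(C) = 1.2681 nats

The uniform distribution (where all probabilities equal 1/4) achieves the maximum entropy of log_e(4) = 1.3863 nats.

Distribution A has the highest entropy.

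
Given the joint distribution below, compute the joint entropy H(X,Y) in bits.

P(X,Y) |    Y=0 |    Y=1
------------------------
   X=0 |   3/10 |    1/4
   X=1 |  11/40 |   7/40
1.9733 bits

Joint entropy is H(X,Y) = -Σ_{x,y} p(x,y) log p(x,y).

Summing over all non-zero entries:
H(X,Y) = -[3/10·log_2(3/10) + 1/4·log_2(1/4) + 11/40·log_2(11/40) + 7/40·log_2(7/40)]
H(X,Y) = 1.9733 bits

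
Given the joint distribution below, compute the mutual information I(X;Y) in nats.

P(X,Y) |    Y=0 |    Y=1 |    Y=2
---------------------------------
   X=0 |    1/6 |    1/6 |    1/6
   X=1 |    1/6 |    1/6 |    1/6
0.0000 nats

Mutual information: I(X;Y) = H(X) + H(Y) - H(X,Y)

Marginals:
P(X) = (1/2, 1/2), H(X) = 0.6931 nats
P(Y) = (1/3, 1/3, 1/3), H(Y) = 1.0986 nats

Joint entropy: H(X,Y) = 1.7918 nats

I(X;Y) = 0.6931 + 1.0986 - 1.7918 = 0.0000 nats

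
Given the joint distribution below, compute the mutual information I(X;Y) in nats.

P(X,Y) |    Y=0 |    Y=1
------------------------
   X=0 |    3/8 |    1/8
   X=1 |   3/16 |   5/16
0.0734 nats

Mutual information: I(X;Y) = H(X) + H(Y) - H(X,Y)

Marginals:
P(X) = (1/2, 1/2), H(X) = 0.6931 nats
P(Y) = (9/16, 7/16), H(Y) = 0.6853 nats

Joint entropy: H(X,Y) = 1.3051 nats

I(X;Y) = 0.6931 + 0.6853 - 1.3051 = 0.0734 nats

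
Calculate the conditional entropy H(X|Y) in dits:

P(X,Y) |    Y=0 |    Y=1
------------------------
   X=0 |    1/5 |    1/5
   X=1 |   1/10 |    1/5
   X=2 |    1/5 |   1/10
0.4581 dits

Using the chain rule: H(X|Y) = H(X,Y) - H(Y)

First, compute H(X,Y) = 0.7592 dits

Marginal P(Y) = (1/2, 1/2)
H(Y) = 0.3010 dits

H(X|Y) = H(X,Y) - H(Y) = 0.7592 - 0.3010 = 0.4581 dits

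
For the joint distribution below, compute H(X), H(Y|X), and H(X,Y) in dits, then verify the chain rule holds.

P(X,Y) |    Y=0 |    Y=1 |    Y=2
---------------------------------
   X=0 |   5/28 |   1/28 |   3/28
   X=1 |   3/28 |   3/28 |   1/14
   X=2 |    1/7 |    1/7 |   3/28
H(X,Y) = 0.9243, H(X) = 0.4733, H(Y|X) = 0.4510 (all in dits)

Chain rule: H(X,Y) = H(X) + H(Y|X)

Left side — joint entropy directly:
H(X,Y) = -Σ p(x,y) log p(x,y) = 0.9243 dits

Right side — compute H(Y|X) from the conditional distributions:
P(X) = (9/28, 2/7, 11/28), so H(X) = 0.4733 dits
H(Y|X) = Σ_x P(X=x) · H(Y|X=x):
  P(Y|X=0) = (5/9, 1/9, 1/3), H(Y|X=0) = 0.4069, weight P(X=0) = 9/28
  P(Y|X=1) = (3/8, 3/8, 1/4), H(Y|X=1) = 0.4700, weight P(X=1) = 2/7
  P(Y|X=2) = (4/11, 4/11, 3/11), H(Y|X=2) = 0.4734, weight P(X=2) = 11/28
H(Y|X) = 0.4510 dits

H(X) + H(Y|X) = 0.4733 + 0.4510 = 0.9243 dits

Both sides equal 0.9243 dits. ✓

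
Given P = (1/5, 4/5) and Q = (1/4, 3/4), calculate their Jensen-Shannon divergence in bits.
0.0026 bits

Jensen-Shannon divergence is:
JSD(P||Q) = 0.5 × D_KL(P||M) + 0.5 × D_KL(Q||M)
where M = 0.5 × (P + Q) is the mixture distribution.

M = 0.5 × (1/5, 4/5) + 0.5 × (1/4, 3/4) = (9/40, 31/40)

D_KL(P||M) = 0.0027 bits
D_KL(Q||M) = 0.0025 bits

JSD(P||Q) = 0.5 × 0.0027 + 0.5 × 0.0025 = 0.0026 bits

Unlike KL divergence, JSD is symmetric and bounded: 0 ≤ JSD ≤ log(2).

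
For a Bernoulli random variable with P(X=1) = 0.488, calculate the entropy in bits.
0.9996 bits

The binary entropy function is:
H(p) = -p log(p) - (1-p) log(1-p)

H(0.488) = -0.488 × log_2(0.488) - 0.512 × log_2(0.512)
H(0.488) = 0.9996 bits

Note: Binary entropy is maximized at p=0.5 (H=1 bit) and minimized at p=0 or p=1 (H=0).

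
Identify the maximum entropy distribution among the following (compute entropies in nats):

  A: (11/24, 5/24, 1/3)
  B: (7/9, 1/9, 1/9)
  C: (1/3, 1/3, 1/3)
C

For a discrete distribution over n outcomes, entropy is maximized by the uniform distribution.

Computing entropies:
H(A) = 1.0506 nats
H(B) = 0.6837 nats
H(C) = 1.0986 nats

The uniform distribution (where all probabilities equal 1/3) achieves the maximum entropy of log_e(3) = 1.0986 nats.

Distribution C has the highest entropy.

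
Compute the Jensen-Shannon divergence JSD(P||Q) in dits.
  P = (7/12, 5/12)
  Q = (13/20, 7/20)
0.0010 dits

Jensen-Shannon divergence is:
JSD(P||Q) = 0.5 × D_KL(P||M) + 0.5 × D_KL(Q||M)
where M = 0.5 × (P + Q) is the mixture distribution.

M = 0.5 × (7/12, 5/12) + 0.5 × (13/20, 7/20) = (0.616667, 0.383333)

D_KL(P||M) = 0.0010 dits
D_KL(Q||M) = 0.0010 dits

JSD(P||Q) = 0.5 × 0.0010 + 0.5 × 0.0010 = 0.0010 dits

Unlike KL divergence, JSD is symmetric and bounded: 0 ≤ JSD ≤ log(2).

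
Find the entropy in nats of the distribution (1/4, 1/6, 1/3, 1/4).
1.3580 nats

Shannon entropy is H(X) = -Σ p(x) log p(x).

For P = (1/4, 1/6, 1/3, 1/4):
H = -1/4 × log_e(1/4) -1/6 × log_e(1/6) -1/3 × log_e(1/3) -1/4 × log_e(1/4)
H = 1.3580 nats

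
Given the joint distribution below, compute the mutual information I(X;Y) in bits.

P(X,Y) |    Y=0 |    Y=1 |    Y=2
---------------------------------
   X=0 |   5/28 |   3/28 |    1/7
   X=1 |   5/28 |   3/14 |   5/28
0.0144 bits

Mutual information: I(X;Y) = H(X) + H(Y) - H(X,Y)

Marginals:
P(X) = (3/7, 4/7), H(X) = 0.9852 bits
P(Y) = (5/14, 9/28, 9/28), H(Y) = 1.5831 bits

Joint entropy: H(X,Y) = 2.5540 bits

I(X;Y) = 0.9852 + 1.5831 - 2.5540 = 0.0144 bits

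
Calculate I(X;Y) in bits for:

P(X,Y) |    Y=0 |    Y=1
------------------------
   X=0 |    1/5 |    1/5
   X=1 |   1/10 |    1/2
0.0913 bits

Mutual information: I(X;Y) = H(X) + H(Y) - H(X,Y)

Marginals:
P(X) = (2/5, 3/5), H(X) = 0.9710 bits
P(Y) = (3/10, 7/10), H(Y) = 0.8813 bits

Joint entropy: H(X,Y) = 1.7610 bits

I(X;Y) = 0.9710 + 0.8813 - 1.7610 = 0.0913 bits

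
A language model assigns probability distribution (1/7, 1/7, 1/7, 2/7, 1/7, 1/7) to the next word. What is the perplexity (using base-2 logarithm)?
5.7423

Perplexity is 2^H (or exp(H) for natural log).

First, H = -Σ p log p = 2.5216 bits
Perplexity = 2^2.5216 = 5.7423

Interpretation: The model's uncertainty is equivalent to choosing uniformly among 5.7 options.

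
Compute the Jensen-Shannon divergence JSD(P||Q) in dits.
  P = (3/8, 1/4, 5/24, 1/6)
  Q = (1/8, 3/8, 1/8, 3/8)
0.0281 dits

Jensen-Shannon divergence is:
JSD(P||Q) = 0.5 × D_KL(P||M) + 0.5 × D_KL(Q||M)
where M = 0.5 × (P + Q) is the mixture distribution.

M = 0.5 × (3/8, 1/4, 5/24, 1/6) + 0.5 × (1/8, 3/8, 1/8, 3/8) = (1/4, 5/16, 1/6, 0.270833)

D_KL(P||M) = 0.0269 dits
D_KL(Q||M) = 0.0294 dits

JSD(P||Q) = 0.5 × 0.0269 + 0.5 × 0.0294 = 0.0281 dits

Unlike KL divergence, JSD is symmetric and bounded: 0 ≤ JSD ≤ log(2).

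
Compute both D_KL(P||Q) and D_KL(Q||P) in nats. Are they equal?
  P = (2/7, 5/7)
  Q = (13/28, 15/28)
D_KL(P||Q) = 0.0668, D_KL(Q||P) = 0.0713

KL divergence is not symmetric: D_KL(P||Q) ≠ D_KL(Q||P) in general.

D_KL(P||Q) = 0.0668 nats
D_KL(Q||P) = 0.0713 nats

No, they are not equal!

This asymmetry is why KL divergence is not a true distance metric.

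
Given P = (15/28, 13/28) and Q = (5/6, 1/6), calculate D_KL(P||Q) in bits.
0.3448 bits

KL divergence: D_KL(P||Q) = Σ p(x) log(p(x)/q(x))

Computing term by term:
  x=0: 15/28 × log_2[(15/28)/(5/6)] = 15/28 × -0.6374 = -0.3415
  x=1: 13/28 × log_2[(13/28)/(1/6)] = 13/28 × 1.4780 = 0.6862

D_KL(P||Q) = 0.3448 bits

Note: KL divergence is always non-negative and equals 0 iff P = Q.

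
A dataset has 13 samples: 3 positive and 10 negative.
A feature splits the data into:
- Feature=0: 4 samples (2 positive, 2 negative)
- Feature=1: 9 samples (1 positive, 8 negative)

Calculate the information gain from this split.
0.1232 bits

Information Gain = H(Y) - H(Y|Feature)

Before split:
P(positive) = 3/13 = 0.2308
H(Y) = 0.7793 bits

After split:
Feature=0: H = 1.0000 bits (weight = 4/13)
Feature=1: H = 0.5033 bits (weight = 9/13)
H(Y|Feature) = (4/13)×1.0000 + (9/13)×0.5033 = 0.6561 bits

Information Gain = 0.7793 - 0.6561 = 0.1232 bits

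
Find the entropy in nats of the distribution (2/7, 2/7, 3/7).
1.0790 nats

Shannon entropy is H(X) = -Σ p(x) log p(x).

For P = (2/7, 2/7, 3/7):
H = -2/7 × log_e(2/7) -2/7 × log_e(2/7) -3/7 × log_e(3/7)
H = 1.0790 nats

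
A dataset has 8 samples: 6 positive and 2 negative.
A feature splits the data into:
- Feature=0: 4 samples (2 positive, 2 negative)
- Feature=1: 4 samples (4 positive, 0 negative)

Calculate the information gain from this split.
0.3113 bits

Information Gain = H(Y) - H(Y|Feature)

Before split:
P(positive) = 6/8 = 0.7500
H(Y) = 0.8113 bits

After split:
Feature=0: H = 1.0000 bits (weight = 4/8)
Feature=1: H = 0.0000 bits (weight = 4/8)
H(Y|Feature) = (4/8)×1.0000 + (4/8)×0.0000 = 0.5000 bits

Information Gain = 0.8113 - 0.5000 = 0.3113 bits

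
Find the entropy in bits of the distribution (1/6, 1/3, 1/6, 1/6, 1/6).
2.2516 bits

Shannon entropy is H(X) = -Σ p(x) log p(x).

For P = (1/6, 1/3, 1/6, 1/6, 1/6):
H = -1/6 × log_2(1/6) -1/3 × log_2(1/3) -1/6 × log_2(1/6) -1/6 × log_2(1/6) -1/6 × log_2(1/6)
H = 2.2516 bits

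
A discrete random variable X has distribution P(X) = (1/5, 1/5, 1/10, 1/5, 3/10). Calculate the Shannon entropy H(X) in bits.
2.2464 bits

Shannon entropy is H(X) = -Σ p(x) log p(x).

For P = (1/5, 1/5, 1/10, 1/5, 3/10):
H = -1/5 × log_2(1/5) -1/5 × log_2(1/5) -1/10 × log_2(1/10) -1/5 × log_2(1/5) -3/10 × log_2(3/10)
H = 2.2464 bits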